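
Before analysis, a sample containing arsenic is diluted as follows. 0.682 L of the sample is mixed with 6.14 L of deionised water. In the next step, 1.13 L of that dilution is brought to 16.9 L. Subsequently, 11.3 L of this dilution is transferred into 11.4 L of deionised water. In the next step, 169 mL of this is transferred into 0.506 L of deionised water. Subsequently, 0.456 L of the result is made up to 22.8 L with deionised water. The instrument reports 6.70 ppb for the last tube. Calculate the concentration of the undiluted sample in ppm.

402 ppm

Overall dilution factor = 10.00 × 14.96 × 2.009 × 3.994 × 50 = 6.00 × 10⁴.
Original = 6.70 ppb × 6.00 × 10⁴ = 4.02 × 10⁵ ppb = 402 ppm.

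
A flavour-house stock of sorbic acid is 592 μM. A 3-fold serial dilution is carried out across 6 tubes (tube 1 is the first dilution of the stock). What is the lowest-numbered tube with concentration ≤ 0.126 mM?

Tube n has concentration 592 μM / 3ⁿ.
Need 3ⁿ ≥ 592 μM / 0.126 mM = 4.70, so n ≥ 1.41.
First such tube: n = 2.

tube 2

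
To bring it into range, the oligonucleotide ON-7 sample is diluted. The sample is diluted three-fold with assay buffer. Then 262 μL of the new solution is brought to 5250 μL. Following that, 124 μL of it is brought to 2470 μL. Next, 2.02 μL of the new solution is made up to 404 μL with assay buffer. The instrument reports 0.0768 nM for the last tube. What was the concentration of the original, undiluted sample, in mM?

0.0184 mM

Overall dilution factor = 3 × 20.04 × 19.92 × 200 = 2.39 × 10⁵.
Original = 0.0768 nM × 2.39 × 10⁵ = 1.84 × 10⁴ nM = 0.0184 mM.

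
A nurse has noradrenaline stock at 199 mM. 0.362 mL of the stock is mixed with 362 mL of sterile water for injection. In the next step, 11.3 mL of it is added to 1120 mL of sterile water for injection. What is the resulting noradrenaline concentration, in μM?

Overall dilution factor = 1001 × 100.1 = 1.00 × 10⁵.
199 mM / 1.00 × 10⁵ = 1.99 × 10⁻³ mM = 1.99 μM.

1.99 μM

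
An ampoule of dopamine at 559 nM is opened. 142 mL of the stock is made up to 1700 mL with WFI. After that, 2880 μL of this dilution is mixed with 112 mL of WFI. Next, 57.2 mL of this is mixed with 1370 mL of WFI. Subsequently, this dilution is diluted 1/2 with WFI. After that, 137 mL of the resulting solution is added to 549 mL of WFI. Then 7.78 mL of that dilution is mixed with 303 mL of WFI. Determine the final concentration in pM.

Overall dilution factor = 11.97 × 39.89 × 24.95 × 2 × 5.007 × 39.95 = 4.77 × 10⁶.
559 nM / 4.77 × 10⁶ = 1.17 × 10⁻⁴ nM = 0.117 pM.

0.117 pM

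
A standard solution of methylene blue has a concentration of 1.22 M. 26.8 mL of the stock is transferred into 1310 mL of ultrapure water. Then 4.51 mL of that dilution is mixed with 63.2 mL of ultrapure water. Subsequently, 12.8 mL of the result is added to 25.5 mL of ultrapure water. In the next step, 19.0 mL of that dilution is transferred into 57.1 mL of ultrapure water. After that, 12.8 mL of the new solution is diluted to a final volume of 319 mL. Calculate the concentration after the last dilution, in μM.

5.45 μM

Overall dilution factor = 49.88 × 15.01 × 2.992 × 4.005 × 24.92 = 2.24 × 10⁵.
1.22 M / 2.24 × 10⁵ = 5.45 × 10⁻⁶ M = 5.45 μM.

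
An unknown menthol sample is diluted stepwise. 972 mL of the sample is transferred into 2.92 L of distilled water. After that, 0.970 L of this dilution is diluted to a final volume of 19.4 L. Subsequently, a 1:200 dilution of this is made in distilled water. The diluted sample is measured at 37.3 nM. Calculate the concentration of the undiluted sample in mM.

0.597 mM

Overall dilution factor = 4.004 × 20 × 200 = 1.60 × 10⁴.
Original = 37.3 nM × 1.60 × 10⁴ = 5.97 × 10⁵ nM = 0.597 mM.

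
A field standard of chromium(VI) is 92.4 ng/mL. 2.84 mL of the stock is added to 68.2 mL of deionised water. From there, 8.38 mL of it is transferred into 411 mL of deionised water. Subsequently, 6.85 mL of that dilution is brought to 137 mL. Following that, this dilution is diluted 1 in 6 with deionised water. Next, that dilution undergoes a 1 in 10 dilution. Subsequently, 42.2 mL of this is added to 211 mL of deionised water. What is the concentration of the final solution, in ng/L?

Overall dilution factor = 25.01 × 50.05 × 20 × 6 × 10 × 6 = 9.01 × 10⁶.
92.4 ng/mL / 9.01 × 10⁶ = 1.03 × 10⁻⁵ ng/mL = 0.0103 ng/L.

0.0103 ng/L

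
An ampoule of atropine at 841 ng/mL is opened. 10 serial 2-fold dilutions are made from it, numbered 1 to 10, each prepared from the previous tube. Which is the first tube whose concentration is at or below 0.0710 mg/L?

tube 4

Tube n has concentration 841 ng/mL / 2ⁿ.
Need 2ⁿ ≥ 841 ng/mL / 0.0710 mg/L = 11.8, so n ≥ 3.57.
First such tube: n = 4.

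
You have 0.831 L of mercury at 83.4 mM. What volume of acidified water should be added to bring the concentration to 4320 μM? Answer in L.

4320 μM = 4.32 mM.
V₂ = C₁V₁/C₂ = 83.4 × 0.831 / 4.32 = 16.0 L.
Diluent to add = V₂ − V₁ = 16.0 − 0.831 = 15.2 L.

15.2 L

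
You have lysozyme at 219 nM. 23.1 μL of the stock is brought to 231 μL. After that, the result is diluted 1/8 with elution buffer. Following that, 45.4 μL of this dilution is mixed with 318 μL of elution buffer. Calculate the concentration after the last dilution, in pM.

Overall dilution factor = 10 × 8 × 8.004 = 640.
219 nM / 640 = 0.342 nM = 342 pM.

342 pM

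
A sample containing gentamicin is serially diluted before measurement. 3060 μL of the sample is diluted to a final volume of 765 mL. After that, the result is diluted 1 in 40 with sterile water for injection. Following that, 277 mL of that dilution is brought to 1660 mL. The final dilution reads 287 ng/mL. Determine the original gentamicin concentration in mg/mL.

Overall dilution factor = 250 × 40 × 5.993 = 5.99 × 10⁴.
Original = 287 ng/mL × 5.99 × 10⁴ = 1.72 × 10⁷ ng/mL = 17.2 mg/mL.

17.2 mg/mL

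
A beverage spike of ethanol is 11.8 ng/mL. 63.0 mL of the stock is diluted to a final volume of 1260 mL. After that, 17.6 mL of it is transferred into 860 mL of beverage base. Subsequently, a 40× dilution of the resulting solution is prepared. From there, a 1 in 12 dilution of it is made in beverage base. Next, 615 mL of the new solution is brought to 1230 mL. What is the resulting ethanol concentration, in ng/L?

0.0123 ng/L

Overall dilution factor = 20 × 49.86 × 40 × 12 × 2 = 9.57 × 10⁵.
11.8 ng/mL / 9.57 × 10⁵ = 1.23 × 10⁻⁵ ng/mL = 0.0123 ng/L.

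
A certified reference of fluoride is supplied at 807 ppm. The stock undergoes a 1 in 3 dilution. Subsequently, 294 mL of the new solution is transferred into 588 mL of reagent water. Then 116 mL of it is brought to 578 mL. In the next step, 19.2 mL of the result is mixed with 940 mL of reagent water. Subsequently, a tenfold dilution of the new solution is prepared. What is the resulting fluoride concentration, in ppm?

Overall dilution factor = 3 × 3 × 4.983 × 49.96 × 10 = 2.24 × 10⁴.
807 ppm / 2.24 × 10⁴ = 0.0360 ppm.

0.0360 ppm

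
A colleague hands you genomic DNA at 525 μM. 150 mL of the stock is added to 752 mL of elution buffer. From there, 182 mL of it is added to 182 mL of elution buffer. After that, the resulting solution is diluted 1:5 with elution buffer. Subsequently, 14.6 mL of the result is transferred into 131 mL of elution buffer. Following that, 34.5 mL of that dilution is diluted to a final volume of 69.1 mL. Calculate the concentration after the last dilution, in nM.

Overall dilution factor = 6.013 × 2 × 5 × 9.973 × 2.003 = 1201.
525 μM / 1201 = 0.437 μM = 437 nM.

437 nM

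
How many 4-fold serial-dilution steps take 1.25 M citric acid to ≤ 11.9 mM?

4

Need 4ⁿ ≥ 105, so n ≥ log(105)/log(4) = 3.36.
Minimum whole steps: n = 4.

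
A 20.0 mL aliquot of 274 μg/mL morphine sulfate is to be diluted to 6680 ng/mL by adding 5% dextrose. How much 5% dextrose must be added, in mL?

6680 ng/mL = 6.68 μg/mL.
V₂ = C₁V₁/C₂ = 274 × 20.0 / 6.68 = 820 mL.
Diluent to add = V₂ − V₁ = 820 − 20.0 = 800 mL.

800 mL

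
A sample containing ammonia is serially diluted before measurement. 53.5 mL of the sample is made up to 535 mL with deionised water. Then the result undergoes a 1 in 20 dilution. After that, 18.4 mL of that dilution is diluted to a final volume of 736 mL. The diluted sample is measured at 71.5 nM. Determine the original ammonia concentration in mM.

Overall dilution factor = 10 × 20 × 40 = 8000.
Original = 71.5 nM × 8000 = 5.72 × 10⁵ nM = 0.572 mM.

0.572 mM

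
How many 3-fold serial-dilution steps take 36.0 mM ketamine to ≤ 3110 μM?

Need 3ⁿ ≥ 11.6, so n ≥ log(11.6)/log(3) = 2.23.
Minimum whole steps: n = 3.

3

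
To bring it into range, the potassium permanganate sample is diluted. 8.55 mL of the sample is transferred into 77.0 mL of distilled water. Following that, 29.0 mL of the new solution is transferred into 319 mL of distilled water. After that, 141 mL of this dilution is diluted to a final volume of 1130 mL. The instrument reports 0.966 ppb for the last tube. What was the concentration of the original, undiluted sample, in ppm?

0.930 ppm

Overall dilution factor = 10.01 × 12 × 8.014 = 962.
Original = 0.966 ppb × 962 = 930 ppb = 0.930 ppm.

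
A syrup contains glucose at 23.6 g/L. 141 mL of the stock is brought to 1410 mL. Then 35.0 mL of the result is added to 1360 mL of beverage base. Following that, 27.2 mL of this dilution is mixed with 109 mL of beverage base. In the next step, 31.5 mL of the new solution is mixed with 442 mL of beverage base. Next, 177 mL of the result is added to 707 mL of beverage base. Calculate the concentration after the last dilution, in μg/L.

Overall dilution factor = 10 × 39.86 × 5.007 × 15.03 × 4.994 = 1.50 × 10⁵.
23.6 g/L / 1.50 × 10⁵ = 1.58 × 10⁻⁴ g/L = 158 μg/L.

158 μg/L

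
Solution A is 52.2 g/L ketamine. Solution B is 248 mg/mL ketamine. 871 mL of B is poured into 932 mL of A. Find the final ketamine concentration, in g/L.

C_B = 248 mg/mL = 248 g/L.
C_mix = (C_A·V_A + C_B·V_B)/(V_A + V_B) = (52.2×932 + 248×871) / 1803 = 147 g/L.

147 g/L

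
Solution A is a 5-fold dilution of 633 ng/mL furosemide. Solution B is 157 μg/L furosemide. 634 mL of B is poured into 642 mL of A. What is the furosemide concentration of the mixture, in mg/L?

C_A = 633 ng/mL / 5 = 127 ng/mL.
C_B = 157 μg/L = 157 ng/mL.
C_mix = (C_A·V_A + C_B·V_B)/(V_A + V_B) = (127×642 + 157×634) / 1276 = 142 ng/mL = 0.142 mg/L.

0.142 mg/L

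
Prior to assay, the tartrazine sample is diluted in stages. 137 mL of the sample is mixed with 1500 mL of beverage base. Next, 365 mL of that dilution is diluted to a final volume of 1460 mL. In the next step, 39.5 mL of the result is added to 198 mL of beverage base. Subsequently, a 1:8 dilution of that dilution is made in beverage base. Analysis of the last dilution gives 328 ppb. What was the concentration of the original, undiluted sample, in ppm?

Overall dilution factor = 11.95 × 4 × 6.013 × 8 = 2299.
Original = 328 ppb × 2299 = 7.54 × 10⁵ ppb = 754 ppm.

754 ppm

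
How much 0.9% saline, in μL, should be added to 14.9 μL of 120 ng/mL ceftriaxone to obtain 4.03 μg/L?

4.03 μg/L = 4.03 ng/mL.
V₂ = C₁V₁/C₂ = 120 × 14.9 / 4.03 = 444 μL.
Diluent to add = V₂ − V₁ = 444 − 14.9 = 429 μL.

429 μL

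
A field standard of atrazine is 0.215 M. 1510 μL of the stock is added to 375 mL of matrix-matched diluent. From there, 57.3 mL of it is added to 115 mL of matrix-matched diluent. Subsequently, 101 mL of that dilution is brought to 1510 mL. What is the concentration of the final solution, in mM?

0.0192 mM

Overall dilution factor = 249.3 × 3.007 × 14.95 = 1.12 × 10⁴.
0.215 M / 1.12 × 10⁴ = 1.92 × 10⁻⁵ M = 0.0192 mM.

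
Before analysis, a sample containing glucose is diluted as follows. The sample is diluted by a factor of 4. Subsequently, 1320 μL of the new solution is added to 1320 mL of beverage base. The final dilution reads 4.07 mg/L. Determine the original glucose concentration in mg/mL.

Overall dilution factor = 4 × 1001 = 4004.
Original = 4.07 mg/L × 4004 = 1.63 × 10⁴ mg/L = 16.3 mg/mL.

16.3 mg/mL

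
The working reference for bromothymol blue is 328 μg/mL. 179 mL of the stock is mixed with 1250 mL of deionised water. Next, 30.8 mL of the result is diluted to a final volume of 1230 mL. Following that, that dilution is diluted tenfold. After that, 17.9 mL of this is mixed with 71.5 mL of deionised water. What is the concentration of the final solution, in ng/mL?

Overall dilution factor = 7.983 × 39.94 × 10 × 4.994 = 1.59 × 10⁴.
328 μg/mL / 1.59 × 10⁴ = 0.0206 μg/mL = 20.6 ng/mL.

20.6 ng/mL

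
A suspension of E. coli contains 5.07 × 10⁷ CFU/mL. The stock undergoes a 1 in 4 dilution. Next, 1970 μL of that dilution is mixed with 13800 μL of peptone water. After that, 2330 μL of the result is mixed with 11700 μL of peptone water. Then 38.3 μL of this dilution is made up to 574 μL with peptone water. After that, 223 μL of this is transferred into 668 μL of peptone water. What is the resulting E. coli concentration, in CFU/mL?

Overall dilution factor = 4 × 8.005 × 6.021 × 14.99 × 3.996 = 1.15 × 10⁴.
5.07 × 10⁷ CFU/mL / 1.15 × 10⁴ = 4390 CFU/mL.

4390 CFU/mL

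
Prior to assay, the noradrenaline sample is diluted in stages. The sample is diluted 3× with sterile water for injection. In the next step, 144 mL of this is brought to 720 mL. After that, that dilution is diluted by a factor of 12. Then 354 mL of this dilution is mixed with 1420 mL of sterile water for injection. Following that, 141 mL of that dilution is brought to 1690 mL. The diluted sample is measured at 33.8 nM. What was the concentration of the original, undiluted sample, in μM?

365 μM

Overall dilution factor = 3 × 5 × 12 × 5.011 × 11.99 = 1.08 × 10⁴.
Original = 33.8 nM × 1.08 × 10⁴ = 3.65 × 10⁵ nM = 365 μM.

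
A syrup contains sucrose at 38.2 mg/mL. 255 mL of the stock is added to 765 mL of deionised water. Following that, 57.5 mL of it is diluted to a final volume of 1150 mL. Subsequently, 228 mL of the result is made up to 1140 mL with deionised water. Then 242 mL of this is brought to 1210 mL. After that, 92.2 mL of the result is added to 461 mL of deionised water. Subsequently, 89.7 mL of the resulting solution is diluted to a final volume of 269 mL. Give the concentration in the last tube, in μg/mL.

1.06 μg/mL

Overall dilution factor = 4 × 20 × 5 × 5 × 6 × 2.999 = 3.60 × 10⁴.
38.2 mg/mL / 3.60 × 10⁴ = 1.06 × 10⁻³ mg/mL = 1.06 μg/mL.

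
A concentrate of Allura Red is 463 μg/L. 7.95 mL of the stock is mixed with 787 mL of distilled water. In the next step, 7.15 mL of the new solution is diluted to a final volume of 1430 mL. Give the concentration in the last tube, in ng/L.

23.2 ng/L

Overall dilution factor = 99.99 × 200 = 2.00 × 10⁴.
463 μg/L / 2.00 × 10⁴ = 0.0232 μg/L = 23.2 ng/L.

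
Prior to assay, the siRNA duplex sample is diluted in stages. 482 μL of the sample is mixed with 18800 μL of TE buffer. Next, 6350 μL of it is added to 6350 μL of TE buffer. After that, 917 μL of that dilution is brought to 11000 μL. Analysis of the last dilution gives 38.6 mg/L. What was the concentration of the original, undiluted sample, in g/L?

37.0 g/L

Overall dilution factor = 40.00 × 2 × 12.00 = 960.
Original = 38.6 mg/L × 960 = 3.70 × 10⁴ mg/L = 37.0 g/L.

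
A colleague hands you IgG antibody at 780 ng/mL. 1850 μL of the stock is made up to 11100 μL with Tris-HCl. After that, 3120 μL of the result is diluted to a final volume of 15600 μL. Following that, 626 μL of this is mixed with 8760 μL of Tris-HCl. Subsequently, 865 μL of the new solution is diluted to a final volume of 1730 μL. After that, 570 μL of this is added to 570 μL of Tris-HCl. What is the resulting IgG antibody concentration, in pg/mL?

Overall dilution factor = 6 × 5 × 14.99 × 2 × 2 = 1799.
780 ng/mL / 1799 = 0.434 ng/mL = 434 pg/mL.

434 pg/mL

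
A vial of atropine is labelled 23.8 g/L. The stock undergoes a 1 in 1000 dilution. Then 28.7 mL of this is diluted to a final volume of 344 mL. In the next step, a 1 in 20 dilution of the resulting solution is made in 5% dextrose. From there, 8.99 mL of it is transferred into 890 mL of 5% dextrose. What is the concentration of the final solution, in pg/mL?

Overall dilution factor = 1000 × 11.99 × 20 × 100.00 = 2.40 × 10⁷.
23.8 g/L / 2.40 × 10⁷ = 9.93 × 10⁻⁷ g/L = 993 pg/mL.

993 pg/mL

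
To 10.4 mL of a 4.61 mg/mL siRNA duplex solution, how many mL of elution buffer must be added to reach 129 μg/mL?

129 μg/mL = 0.129 mg/mL.
V₂ = C₁V₁/C₂ = 4.61 × 10.4 / 0.129 = 372 mL.
Diluent to add = V₂ − V₁ = 372 − 10.4 = 361 mL.

361 mL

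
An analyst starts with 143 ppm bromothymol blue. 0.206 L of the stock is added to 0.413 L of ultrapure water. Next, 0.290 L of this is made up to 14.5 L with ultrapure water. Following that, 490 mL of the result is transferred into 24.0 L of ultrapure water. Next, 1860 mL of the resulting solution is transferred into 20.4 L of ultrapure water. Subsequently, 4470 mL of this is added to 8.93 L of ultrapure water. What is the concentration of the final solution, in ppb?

0.531 ppb

Overall dilution factor = 3.005 × 50 × 49.98 × 11.97 × 2.998 = 2.69 × 10⁵.
143 ppm / 2.69 × 10⁵ = 5.31 × 10⁻⁴ ppm = 0.531 ppb.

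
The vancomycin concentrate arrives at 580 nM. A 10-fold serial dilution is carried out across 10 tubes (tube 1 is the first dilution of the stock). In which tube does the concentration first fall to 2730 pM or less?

tube 3

Tube n has concentration 580 nM / 10ⁿ.
Need 10ⁿ ≥ 580 nM / 2730 pM = 212, so n ≥ 2.33.
First such tube: n = 3.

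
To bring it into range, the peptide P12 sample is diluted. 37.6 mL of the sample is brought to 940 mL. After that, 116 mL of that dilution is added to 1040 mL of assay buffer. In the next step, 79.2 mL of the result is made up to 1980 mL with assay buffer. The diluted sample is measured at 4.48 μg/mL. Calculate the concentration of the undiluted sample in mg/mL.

27.9 mg/mL

Overall dilution factor = 25 × 9.966 × 25 = 6228.
Original = 4.48 μg/mL × 6228 = 2.79 × 10⁴ μg/mL = 27.9 mg/mL.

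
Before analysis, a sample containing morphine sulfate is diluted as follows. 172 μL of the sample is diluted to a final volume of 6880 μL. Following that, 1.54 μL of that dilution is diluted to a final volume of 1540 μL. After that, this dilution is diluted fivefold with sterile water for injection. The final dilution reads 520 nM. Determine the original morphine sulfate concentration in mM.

Overall dilution factor = 40 × 1000 × 5 = 2.00 × 10⁵.
Original = 520 nM × 2.00 × 10⁵ = 1.04 × 10⁸ nM = 104 mM.

104 mM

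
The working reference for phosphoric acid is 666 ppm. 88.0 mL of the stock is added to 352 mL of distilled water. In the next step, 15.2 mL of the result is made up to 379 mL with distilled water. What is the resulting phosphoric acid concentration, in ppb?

Overall dilution factor = 5 × 24.93 = 125.
666 ppm / 125 = 5.34 ppm = 5340 ppb.

5340 ppb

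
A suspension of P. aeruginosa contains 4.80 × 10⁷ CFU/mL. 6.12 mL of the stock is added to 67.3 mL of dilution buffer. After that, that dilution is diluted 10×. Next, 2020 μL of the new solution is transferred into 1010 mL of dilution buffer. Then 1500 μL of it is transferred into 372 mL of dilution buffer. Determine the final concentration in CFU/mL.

Overall dilution factor = 12.00 × 10 × 501 × 249 = 1.50 × 10⁷.
4.80 × 10⁷ CFU/mL / 1.50 × 10⁷ = 3.21 CFU/mL.

3.21 CFU/mL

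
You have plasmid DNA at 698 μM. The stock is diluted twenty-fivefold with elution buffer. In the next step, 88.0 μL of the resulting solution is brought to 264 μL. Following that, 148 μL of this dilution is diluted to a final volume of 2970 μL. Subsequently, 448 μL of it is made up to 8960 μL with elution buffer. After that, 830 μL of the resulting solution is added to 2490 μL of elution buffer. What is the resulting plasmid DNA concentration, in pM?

Overall dilution factor = 25 × 3 × 20.07 × 20 × 4 = 1.20 × 10⁵.
698 μM / 1.20 × 10⁵ = 5.80 × 10⁻³ μM = 5800 pM.

5800 pM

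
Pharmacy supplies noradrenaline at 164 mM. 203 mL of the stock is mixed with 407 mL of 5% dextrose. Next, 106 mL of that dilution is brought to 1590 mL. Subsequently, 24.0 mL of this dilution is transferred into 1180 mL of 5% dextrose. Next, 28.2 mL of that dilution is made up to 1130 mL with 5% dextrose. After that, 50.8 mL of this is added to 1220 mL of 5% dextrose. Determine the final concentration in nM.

Overall dilution factor = 3.005 × 15 × 50.17 × 40.07 × 25.02 = 2.27 × 10⁶.
164 mM / 2.27 × 10⁶ = 7.24 × 10⁻⁵ mM = 72.4 nM.

72.4 nM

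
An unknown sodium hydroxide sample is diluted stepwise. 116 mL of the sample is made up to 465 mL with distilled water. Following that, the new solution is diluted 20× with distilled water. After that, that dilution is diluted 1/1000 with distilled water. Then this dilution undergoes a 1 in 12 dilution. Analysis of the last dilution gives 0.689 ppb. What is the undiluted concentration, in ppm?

663 ppm

Overall dilution factor = 4.009 × 20 × 1000 × 12 = 9.62 × 10⁵.
Original = 0.689 ppb × 9.62 × 10⁵ = 6.63 × 10⁵ ppb = 663 ppm.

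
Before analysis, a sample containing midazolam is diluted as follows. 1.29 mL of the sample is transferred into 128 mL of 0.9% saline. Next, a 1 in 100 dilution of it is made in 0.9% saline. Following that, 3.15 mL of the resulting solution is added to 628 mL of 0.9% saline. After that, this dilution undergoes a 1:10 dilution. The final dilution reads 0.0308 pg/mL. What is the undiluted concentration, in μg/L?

619 μg/L

Overall dilution factor = 100.2 × 100 × 200.4 × 10 = 2.01 × 10⁷.
Original = 0.0308 pg/mL × 2.01 × 10⁷ = 6.19 × 10⁵ pg/mL = 619 μg/L.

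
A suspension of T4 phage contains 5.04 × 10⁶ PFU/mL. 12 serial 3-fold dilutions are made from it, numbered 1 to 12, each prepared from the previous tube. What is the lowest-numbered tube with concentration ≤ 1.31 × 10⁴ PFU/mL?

tube 6

Tube n has concentration 5.04 × 10⁶ PFU/mL / 3ⁿ.
Need 3ⁿ ≥ 5.04 × 10⁶ PFU/mL / 1.31 × 10⁴ PFU/mL = 385, so n ≥ 5.42.
First such tube: n = 6.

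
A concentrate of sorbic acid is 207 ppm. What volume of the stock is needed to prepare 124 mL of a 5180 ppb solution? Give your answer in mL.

3.10 mL

5180 ppb = 5.18 ppm.
V₁ = C₂V₂/C₁ = 5.18 × 124 / 207 = 3.10 mL.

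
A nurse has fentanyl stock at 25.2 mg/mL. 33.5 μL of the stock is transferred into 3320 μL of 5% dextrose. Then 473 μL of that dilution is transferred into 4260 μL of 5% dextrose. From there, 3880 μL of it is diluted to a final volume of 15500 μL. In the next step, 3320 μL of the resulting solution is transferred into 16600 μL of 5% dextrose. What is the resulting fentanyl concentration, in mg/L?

Overall dilution factor = 100.1 × 10.01 × 3.995 × 6 = 2.40 × 10⁴.
25.2 mg/mL / 2.40 × 10⁴ = 1.05 × 10⁻³ mg/mL = 1.05 mg/L.

1.05 mg/L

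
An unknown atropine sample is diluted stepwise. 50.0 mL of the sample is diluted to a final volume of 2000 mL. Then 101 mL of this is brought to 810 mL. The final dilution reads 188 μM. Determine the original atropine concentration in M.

Overall dilution factor = 40 × 8.020 = 321.
Original = 188 μM × 321 = 6.03 × 10⁴ μM = 0.0603 M.

0.0603 M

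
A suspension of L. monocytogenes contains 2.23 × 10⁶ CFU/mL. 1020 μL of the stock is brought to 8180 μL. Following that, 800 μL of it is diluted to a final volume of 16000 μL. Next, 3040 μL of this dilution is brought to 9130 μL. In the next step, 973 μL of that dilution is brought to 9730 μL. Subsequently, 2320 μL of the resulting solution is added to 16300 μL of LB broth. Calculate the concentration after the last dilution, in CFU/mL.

Overall dilution factor = 8.020 × 20 × 3.003 × 10 × 8.026 = 3.87 × 10⁴.
2.23 × 10⁶ CFU/mL / 3.87 × 10⁴ = 57.7 CFU/mL.

57.7 CFU/mL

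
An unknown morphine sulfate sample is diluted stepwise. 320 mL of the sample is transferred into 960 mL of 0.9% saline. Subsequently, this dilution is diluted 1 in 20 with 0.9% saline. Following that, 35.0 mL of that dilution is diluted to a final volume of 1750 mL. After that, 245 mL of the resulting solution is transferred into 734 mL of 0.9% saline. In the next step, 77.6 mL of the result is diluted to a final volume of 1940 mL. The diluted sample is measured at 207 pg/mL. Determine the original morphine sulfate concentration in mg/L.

Overall dilution factor = 4 × 20 × 50 × 3.996 × 25 = 4.00 × 10⁵.
Original = 207 pg/mL × 4.00 × 10⁵ = 8.27 × 10⁷ pg/mL = 82.7 mg/L.

82.7 mg/L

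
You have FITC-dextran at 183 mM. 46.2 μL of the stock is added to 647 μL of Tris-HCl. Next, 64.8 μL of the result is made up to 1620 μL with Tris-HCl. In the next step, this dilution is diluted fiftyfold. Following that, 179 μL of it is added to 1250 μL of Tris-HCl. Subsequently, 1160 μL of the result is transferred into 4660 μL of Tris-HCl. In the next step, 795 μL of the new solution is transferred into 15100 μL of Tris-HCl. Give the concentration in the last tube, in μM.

0.0122 μM

Overall dilution factor = 15.00 × 25 × 50 × 7.983 × 5.017 × 19.99 = 1.50 × 10⁷.
183 mM / 1.50 × 10⁷ = 1.22 × 10⁻⁵ mM = 0.0122 μM.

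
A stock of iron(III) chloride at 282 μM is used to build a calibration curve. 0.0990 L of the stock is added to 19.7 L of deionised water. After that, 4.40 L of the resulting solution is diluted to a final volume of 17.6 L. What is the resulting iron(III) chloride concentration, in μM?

0.353 μM

Overall dilution factor = 200.0 × 4 = 800.
282 μM / 800 = 0.353 μM.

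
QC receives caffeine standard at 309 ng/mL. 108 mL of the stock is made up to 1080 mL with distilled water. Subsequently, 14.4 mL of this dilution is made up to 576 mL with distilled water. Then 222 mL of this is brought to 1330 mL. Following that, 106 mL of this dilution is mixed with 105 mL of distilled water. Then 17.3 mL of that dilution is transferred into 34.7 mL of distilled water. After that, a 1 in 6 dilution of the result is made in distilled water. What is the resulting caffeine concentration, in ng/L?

3.59 ng/L

Overall dilution factor = 10 × 40 × 5.991 × 1.991 × 3.006 × 6 = 8.60 × 10⁴.
309 ng/mL / 8.60 × 10⁴ = 3.59 × 10⁻³ ng/mL = 3.59 ng/L.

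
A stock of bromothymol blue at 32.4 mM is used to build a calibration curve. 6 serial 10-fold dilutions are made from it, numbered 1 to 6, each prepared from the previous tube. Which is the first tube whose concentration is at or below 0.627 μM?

Tube n has concentration 32.4 mM / 10ⁿ.
Need 10ⁿ ≥ 32.4 mM / 0.627 μM = 5.17 × 10⁴, so n ≥ 4.71.
First such tube: n = 5.

tube 5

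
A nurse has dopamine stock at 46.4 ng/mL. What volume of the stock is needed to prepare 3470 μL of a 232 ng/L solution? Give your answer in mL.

232 ng/L = 0.232 ng/mL.
V₁ = C₂V₂/C₁ = 0.232 × 3470 / 46.4 = 17.4 μL = 0.0174 mL.

0.0174 mL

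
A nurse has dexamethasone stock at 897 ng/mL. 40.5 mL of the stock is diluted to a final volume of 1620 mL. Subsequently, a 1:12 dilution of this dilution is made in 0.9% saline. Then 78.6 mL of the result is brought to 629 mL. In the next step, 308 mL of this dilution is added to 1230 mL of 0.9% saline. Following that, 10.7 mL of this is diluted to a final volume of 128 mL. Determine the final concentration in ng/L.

3.91 ng/L

Overall dilution factor = 40 × 12 × 8.003 × 4.994 × 11.96 = 2.29 × 10⁵.
897 ng/mL / 2.29 × 10⁵ = 3.91 × 10⁻³ ng/mL = 3.91 ng/L.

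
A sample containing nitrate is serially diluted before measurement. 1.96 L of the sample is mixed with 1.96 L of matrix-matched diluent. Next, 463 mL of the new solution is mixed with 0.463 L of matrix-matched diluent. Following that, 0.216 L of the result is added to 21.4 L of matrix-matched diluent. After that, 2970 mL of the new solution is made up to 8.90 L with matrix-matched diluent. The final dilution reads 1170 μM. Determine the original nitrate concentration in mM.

Overall dilution factor = 2 × 2 × 100.1 × 2.997 = 1200.
Original = 1170 μM × 1200 = 1.40 × 10⁶ μM = 1400 mM.

1400 mM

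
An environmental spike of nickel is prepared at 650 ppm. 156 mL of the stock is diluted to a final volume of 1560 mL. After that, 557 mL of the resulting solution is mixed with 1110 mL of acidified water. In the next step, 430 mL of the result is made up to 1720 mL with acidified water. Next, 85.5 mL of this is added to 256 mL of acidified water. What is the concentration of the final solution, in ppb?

1360 ppb

Overall dilution factor = 10 × 2.993 × 4 × 3.994 = 478.
650 ppm / 478 = 1.36 ppm = 1360 ppb.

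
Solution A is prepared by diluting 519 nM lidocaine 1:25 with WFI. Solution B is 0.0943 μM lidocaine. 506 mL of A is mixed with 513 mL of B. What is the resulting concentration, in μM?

C_A = 519 nM / 25 = 20.8 nM.
C_B = 0.0943 μM = 94.3 nM.
C_mix = (C_A·V_A + C_B·V_B)/(V_A + V_B) = (20.8×506 + 94.3×513) / 1019 = 57.8 nM = 0.0578 μM.

0.0578 μM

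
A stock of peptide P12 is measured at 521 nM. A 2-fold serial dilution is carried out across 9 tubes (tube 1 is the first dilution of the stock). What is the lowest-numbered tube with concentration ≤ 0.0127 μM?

tube 6

Tube n has concentration 521 nM / 2ⁿ.
Need 2ⁿ ≥ 521 nM / 0.0127 μM = 41.0, so n ≥ 5.36.
First such tube: n = 6.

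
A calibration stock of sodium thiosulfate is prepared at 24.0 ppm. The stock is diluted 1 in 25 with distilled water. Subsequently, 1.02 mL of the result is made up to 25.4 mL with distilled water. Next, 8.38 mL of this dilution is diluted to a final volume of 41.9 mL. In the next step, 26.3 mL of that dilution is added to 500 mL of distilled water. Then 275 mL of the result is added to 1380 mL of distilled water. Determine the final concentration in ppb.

0.0640 ppb

Overall dilution factor = 25 × 24.90 × 5 × 20.01 × 6.018 = 3.75 × 10⁵.
24.0 ppm / 3.75 × 10⁵ = 6.40 × 10⁻⁵ ppm = 0.0640 ppb.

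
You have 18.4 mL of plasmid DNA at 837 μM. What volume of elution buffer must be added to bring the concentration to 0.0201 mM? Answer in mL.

0.0201 mM = 20.1 μM.
V₂ = C₁V₁/C₂ = 837 × 18.4 / 20.1 = 766 mL.
Diluent to add = V₂ − V₁ = 766 − 18.4 = 748 mL.

748 mL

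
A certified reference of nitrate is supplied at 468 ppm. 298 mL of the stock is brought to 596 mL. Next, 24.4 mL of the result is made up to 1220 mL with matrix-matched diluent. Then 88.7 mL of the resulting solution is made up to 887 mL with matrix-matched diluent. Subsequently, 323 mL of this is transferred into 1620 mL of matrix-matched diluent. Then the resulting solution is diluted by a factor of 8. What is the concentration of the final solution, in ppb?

Overall dilution factor = 2 × 50 × 10 × 6.015 × 8 = 4.81 × 10⁴.
468 ppm / 4.81 × 10⁴ = 9.72 × 10⁻³ ppm = 9.72 ppb.

9.72 ppb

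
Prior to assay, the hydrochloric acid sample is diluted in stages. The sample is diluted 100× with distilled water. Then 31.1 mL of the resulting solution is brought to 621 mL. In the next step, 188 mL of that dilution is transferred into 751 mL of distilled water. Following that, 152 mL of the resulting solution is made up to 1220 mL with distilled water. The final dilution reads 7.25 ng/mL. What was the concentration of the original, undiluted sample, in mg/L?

Overall dilution factor = 100 × 19.97 × 4.995 × 8.026 = 8.00 × 10⁴.
Original = 7.25 ng/mL × 8.00 × 10⁴ = 5.80 × 10⁵ ng/mL = 580 mg/L.

580 mg/L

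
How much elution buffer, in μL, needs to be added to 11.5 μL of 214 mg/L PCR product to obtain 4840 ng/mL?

497 μL

4840 ng/mL = 4.84 mg/L.
V₂ = C₁V₁/C₂ = 214 × 11.5 / 4.84 = 508 μL.
Diluent to add = V₂ − V₁ = 508 − 11.5 = 497 μL.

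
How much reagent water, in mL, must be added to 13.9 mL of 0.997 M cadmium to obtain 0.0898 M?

V₂ = C₁V₁/C₂ = 0.997 × 13.9 / 0.0898 = 154 mL.
Diluent to add = V₂ − V₁ = 154 − 13.9 = 140 mL.

140 mL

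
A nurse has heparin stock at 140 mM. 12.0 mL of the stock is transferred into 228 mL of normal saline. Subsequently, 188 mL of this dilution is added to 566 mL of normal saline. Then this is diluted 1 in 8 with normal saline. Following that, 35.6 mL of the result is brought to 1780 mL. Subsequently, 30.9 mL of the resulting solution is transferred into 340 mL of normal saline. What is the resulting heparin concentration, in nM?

Overall dilution factor = 20 × 4.011 × 8 × 50 × 12.00 = 3.85 × 10⁵.
140 mM / 3.85 × 10⁵ = 3.64 × 10⁻⁴ mM = 364 nM.

364 nM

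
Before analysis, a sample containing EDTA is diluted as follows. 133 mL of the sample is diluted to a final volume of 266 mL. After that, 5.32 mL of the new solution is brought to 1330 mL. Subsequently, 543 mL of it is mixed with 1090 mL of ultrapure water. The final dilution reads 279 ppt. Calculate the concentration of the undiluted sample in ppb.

420 ppb

Overall dilution factor = 2 × 250 × 3.007 = 1504.
Original = 279 ppt × 1504 = 4.20 × 10⁵ ppt = 420 ppb.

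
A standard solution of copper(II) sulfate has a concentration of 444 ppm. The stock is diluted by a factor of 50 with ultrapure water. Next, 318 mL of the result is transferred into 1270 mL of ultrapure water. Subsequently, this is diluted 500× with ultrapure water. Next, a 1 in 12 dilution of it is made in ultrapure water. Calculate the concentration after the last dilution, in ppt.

296 ppt

Overall dilution factor = 50 × 4.994 × 500 × 12 = 1.50 × 10⁶.
444 ppm / 1.50 × 10⁶ = 2.96 × 10⁻⁴ ppm = 296 ppt.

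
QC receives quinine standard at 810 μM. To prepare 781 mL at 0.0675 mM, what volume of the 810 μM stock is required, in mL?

0.0675 mM = 67.5 μM.
V₁ = C₂V₂/C₁ = 67.5 × 781 / 810 = 65.1 mL.

65.1 mL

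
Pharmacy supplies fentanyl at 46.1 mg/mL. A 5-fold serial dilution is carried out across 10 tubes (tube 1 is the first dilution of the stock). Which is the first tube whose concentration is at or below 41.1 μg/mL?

tube 5

Tube n has concentration 46.1 mg/mL / 5ⁿ.
Need 5ⁿ ≥ 46.1 mg/mL / 41.1 μg/mL = 1122, so n ≥ 4.36.
First such tube: n = 5.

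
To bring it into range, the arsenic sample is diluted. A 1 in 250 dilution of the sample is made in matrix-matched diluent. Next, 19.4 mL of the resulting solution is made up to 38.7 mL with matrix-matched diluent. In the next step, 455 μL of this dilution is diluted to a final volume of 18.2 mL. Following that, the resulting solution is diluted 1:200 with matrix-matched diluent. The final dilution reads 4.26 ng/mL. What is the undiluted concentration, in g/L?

Overall dilution factor = 250 × 1.995 × 40 × 200 = 3.99 × 10⁶.
Original = 4.26 ng/mL × 3.99 × 10⁶ = 1.70 × 10⁷ ng/mL = 17.0 g/L.

17.0 g/L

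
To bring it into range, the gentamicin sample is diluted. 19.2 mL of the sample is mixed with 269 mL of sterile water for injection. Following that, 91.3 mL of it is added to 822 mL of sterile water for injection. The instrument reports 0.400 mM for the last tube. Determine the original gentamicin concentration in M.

0.0601 M

Overall dilution factor = 15.01 × 10.00 = 150.
Original = 0.400 mM × 150 = 60.1 mM = 0.0601 M.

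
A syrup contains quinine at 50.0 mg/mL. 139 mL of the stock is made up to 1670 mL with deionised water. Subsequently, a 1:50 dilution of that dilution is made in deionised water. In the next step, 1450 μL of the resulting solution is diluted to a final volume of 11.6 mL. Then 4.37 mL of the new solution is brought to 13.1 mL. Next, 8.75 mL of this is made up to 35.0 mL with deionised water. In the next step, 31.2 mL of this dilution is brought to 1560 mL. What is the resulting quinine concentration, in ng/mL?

17.4 ng/mL

Overall dilution factor = 12.01 × 50 × 8 × 2.998 × 4 × 50 = 2.88 × 10⁶.
50.0 mg/mL / 2.88 × 10⁶ = 1.74 × 10⁻⁵ mg/mL = 17.4 ng/mL.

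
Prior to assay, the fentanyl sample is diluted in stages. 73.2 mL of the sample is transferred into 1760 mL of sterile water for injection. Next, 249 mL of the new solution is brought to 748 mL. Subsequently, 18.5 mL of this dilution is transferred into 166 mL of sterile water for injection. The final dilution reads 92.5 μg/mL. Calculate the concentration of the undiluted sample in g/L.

Overall dilution factor = 25.04 × 3.004 × 9.973 = 750.
Original = 92.5 μg/mL × 750 = 6.94 × 10⁴ μg/mL = 69.4 g/L.

69.4 g/L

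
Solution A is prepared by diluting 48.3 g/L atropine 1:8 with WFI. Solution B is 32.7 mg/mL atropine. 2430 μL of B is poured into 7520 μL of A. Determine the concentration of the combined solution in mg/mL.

12.5 mg/mL

C_A = 48.3 g/L / 8 = 6.04 g/L.
C_B = 32.7 mg/mL = 32.7 g/L.
C_mix = (C_A·V_A + C_B·V_B)/(V_A + V_B) = (6.04×7520 + 32.7×2430) / 9950 = 12.5 g/L = 12.5 mg/mL.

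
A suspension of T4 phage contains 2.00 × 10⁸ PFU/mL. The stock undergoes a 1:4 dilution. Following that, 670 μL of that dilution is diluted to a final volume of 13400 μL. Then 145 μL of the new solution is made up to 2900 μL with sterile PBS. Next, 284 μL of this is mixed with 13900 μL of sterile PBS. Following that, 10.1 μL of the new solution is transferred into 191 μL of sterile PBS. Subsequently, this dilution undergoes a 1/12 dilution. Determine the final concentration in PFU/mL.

10.5 PFU/mL

Overall dilution factor = 4 × 20 × 20 × 49.94 × 19.91 × 12 = 1.91 × 10⁷.
2.00 × 10⁸ PFU/mL / 1.91 × 10⁷ = 10.5 PFU/mL.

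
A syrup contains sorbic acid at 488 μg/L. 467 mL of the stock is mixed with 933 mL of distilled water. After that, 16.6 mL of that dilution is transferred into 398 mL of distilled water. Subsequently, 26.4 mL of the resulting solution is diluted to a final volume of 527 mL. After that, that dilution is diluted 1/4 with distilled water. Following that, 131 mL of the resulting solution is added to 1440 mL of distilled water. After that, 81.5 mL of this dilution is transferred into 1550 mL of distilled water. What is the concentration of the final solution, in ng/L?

Overall dilution factor = 2.998 × 24.98 × 19.96 × 4 × 11.99 × 20.02 = 1.44 × 10⁶.
488 μg/L / 1.44 × 10⁶ = 3.40 × 10⁻⁴ μg/L = 0.340 ng/L.

0.340 ng/L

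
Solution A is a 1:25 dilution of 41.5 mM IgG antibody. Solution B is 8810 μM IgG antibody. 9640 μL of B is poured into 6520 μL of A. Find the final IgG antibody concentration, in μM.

5930 μM

C_A = 41.5 mM / 25 = 1.66 mM.
C_B = 8810 μM = 8.81 mM.
C_mix = (C_A·V_A + C_B·V_B)/(V_A + V_B) = (1.66×6520 + 8.81×9640) / 16160 = 5.93 mM = 5930 μM.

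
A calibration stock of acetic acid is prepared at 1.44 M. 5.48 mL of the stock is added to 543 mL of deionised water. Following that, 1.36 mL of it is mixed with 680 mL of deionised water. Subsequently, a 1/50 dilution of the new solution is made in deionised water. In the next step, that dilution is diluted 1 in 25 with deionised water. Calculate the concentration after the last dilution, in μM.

0.0230 μM

Overall dilution factor = 100.1 × 501 × 50 × 25 = 6.27 × 10⁷.
1.44 M / 6.27 × 10⁷ = 2.30 × 10⁻⁸ M = 0.0230 μM.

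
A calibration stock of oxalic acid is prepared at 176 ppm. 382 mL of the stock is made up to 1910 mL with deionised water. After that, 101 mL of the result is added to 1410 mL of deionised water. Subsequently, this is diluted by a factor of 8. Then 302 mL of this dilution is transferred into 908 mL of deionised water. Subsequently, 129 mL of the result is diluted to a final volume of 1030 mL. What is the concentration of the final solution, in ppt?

Overall dilution factor = 5 × 14.96 × 8 × 4.007 × 7.984 = 1.91 × 10⁴.
176 ppm / 1.91 × 10⁴ = 9.19 × 10⁻³ ppm = 9190 ppt.

9190 ppt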